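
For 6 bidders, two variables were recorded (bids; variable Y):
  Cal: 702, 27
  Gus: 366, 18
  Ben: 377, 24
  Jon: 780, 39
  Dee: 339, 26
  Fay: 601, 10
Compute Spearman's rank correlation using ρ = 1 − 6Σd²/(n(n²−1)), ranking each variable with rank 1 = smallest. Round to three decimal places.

Ranks of variable 1: 5, 2, 3, 6, 1, 4
Ranks of variable 2: 5, 2, 3, 6, 4, 1
d = r₁ − r₂: 0, 0, 0, 0, -3, 3
d²: 0, 0, 0, 0, 9, 9; Σd² = 18
ρ = 1 − 6·18/(6·35) = 1 − 108/210 = 0.486

0.486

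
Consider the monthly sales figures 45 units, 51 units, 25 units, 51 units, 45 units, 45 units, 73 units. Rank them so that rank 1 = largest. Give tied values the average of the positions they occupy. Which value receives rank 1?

Sorted (descending): 73, 51, 51, 45, 45, 45, 25
The 2 values of 51 occupy positions 2–3 → average rank (2+3)/2 = 2.5.
The 3 values of 45 occupy positions 4–6 → average rank 5.
Rank 1 → value 73.

73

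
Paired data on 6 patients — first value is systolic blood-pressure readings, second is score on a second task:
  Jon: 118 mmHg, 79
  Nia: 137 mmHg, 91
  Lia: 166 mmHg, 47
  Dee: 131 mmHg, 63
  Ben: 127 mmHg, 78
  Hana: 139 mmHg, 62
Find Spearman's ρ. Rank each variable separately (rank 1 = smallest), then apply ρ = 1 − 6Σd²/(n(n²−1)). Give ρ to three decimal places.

Ranks of variable 1: 1, 4, 6, 3, 2, 5
Ranks of variable 2: 5, 6, 1, 3, 4, 2
d = r₁ − r₂: -4, -2, 5, 0, -2, 3
d²: 16, 4, 25, 0, 4, 9; Σd² = 58
ρ = 1 − 6·58/(6·35) = 1 − 348/210 = -0.657

-0.657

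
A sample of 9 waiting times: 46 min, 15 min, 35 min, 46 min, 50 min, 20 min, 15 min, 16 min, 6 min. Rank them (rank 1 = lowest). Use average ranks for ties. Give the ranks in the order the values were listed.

7.5, 2.5, 6, 7.5, 9, 5, 2.5, 4, 1

Sorted (ascending): 6, 15, 15, 16, 20, 35, 46, 46, 50
The 2 values of 15 occupy positions 2–3 → average rank (2+3)/2 = 2.5.
The 2 values of 46 occupy positions 7–8 → average rank (7+8)/2 = 7.5.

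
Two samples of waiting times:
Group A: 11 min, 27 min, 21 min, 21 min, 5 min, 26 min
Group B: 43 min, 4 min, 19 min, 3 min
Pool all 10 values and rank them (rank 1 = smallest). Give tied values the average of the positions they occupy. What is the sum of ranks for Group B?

Sorted (ascending): 3, 4, 5, 11, 19, 21, 21, 26, 27, 43
The 2 values of 21 occupy positions 6–7 → average rank (6+7)/2 = 6.5.
Group B values → pooled ranks: 43→10, 4→2, 19→5, 3→1
Rank sum = 10 + 2 + 5 + 1 = 18

18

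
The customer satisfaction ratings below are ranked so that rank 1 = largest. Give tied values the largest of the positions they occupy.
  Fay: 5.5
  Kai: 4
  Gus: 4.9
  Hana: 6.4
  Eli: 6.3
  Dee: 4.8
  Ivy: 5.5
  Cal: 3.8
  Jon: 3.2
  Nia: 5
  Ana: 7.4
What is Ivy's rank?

5

Sorted (descending): 7.4, 6.4, 6.3, 5.5, 5.5, 5, 4.9, 4.8, 4, 3.8, 3.2
The 2 values of 5.5 occupy positions 4–5 → each gets rank 5.
Ivy has value 5.5 → rank 5.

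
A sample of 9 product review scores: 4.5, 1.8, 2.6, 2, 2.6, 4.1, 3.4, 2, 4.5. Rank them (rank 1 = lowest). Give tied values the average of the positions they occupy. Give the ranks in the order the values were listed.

8.5, 1, 4.5, 2.5, 4.5, 7, 6, 2.5, 8.5

Sorted (ascending): 1.8, 2, 2, 2.6, 2.6, 3.4, 4.1, 4.5, 4.5
The 2 values of 2 occupy positions 2–3 → average rank (2+3)/2 = 2.5.
The 2 values of 2.6 occupy positions 4–5 → average rank (4+5)/2 = 4.5.
The 2 values of 4.5 occupy positions 8–9 → average rank (8+9)/2 = 8.5.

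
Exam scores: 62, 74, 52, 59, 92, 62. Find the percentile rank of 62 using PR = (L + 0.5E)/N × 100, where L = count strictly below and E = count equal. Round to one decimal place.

N = 6.
Strictly below 62: 2. Equal to 62: 2.
PR = (2 + 0.5·2)/6 × 100 = 50.0

50.0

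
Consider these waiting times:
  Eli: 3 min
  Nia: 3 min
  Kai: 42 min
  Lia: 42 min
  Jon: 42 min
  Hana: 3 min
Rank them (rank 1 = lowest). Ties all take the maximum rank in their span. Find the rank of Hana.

Sorted (ascending): 3, 3, 3, 42, 42, 42
The 3 values of 3 occupy positions 1–3 → each gets rank 3.
The 3 values of 42 occupy positions 4–6 → each gets rank 6.
Hana has value 3 min → rank 3.

3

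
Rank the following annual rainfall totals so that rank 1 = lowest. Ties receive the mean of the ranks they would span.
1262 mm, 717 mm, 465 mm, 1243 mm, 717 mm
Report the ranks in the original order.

Sorted (ascending): 465, 717, 717, 1243, 1262
The 2 values of 717 occupy positions 2–3 → average rank (2+3)/2 = 2.5.

5, 2.5, 1, 4, 2.5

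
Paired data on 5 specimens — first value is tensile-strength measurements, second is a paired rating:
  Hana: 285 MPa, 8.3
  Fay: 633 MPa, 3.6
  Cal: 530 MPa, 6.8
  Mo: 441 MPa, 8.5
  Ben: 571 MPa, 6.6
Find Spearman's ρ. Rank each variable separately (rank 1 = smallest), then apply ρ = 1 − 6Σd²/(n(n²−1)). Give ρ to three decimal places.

-0.900

Ranks of variable 1: 1, 5, 3, 2, 4
Ranks of variable 2: 4, 1, 3, 5, 2
d = r₁ − r₂: -3, 4, 0, -3, 2
d²: 9, 16, 0, 9, 4; Σd² = 38
ρ = 1 − 6·38/(5·24) = 1 − 228/120 = -0.900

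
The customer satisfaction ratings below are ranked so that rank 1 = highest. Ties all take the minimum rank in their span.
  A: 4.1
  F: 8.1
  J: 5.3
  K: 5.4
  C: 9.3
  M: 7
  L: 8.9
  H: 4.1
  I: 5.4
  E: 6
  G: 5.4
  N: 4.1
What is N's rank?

10

Sorted (descending): 9.3, 8.9, 8.1, 7, 6, 5.4, 5.4, 5.4, 5.3, 4.1, 4.1, 4.1
The 3 values of 5.4 occupy positions 6–8 → each gets rank 6.
The 3 values of 4.1 occupy positions 10–12 → each gets rank 10.
N has value 4.1 → rank 10.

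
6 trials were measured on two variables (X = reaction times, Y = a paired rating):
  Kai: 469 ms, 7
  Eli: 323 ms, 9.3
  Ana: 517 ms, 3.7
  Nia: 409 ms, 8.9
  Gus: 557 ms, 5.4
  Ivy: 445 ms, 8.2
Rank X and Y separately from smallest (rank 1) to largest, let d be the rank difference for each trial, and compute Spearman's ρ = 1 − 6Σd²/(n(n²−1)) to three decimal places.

-0.943

Ranks of variable 1: 4, 1, 5, 2, 6, 3
Ranks of variable 2: 3, 6, 1, 5, 2, 4
d = r₁ − r₂: 1, -5, 4, -3, 4, -1
d²: 1, 25, 16, 9, 16, 1; Σd² = 68
ρ = 1 − 6·68/(6·35) = 1 − 408/210 = -0.943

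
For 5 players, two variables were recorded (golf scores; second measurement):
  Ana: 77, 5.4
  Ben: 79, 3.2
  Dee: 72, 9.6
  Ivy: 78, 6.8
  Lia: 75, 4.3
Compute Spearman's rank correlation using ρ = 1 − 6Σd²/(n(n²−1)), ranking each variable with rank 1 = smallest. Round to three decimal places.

Ranks of variable 1: 3, 5, 1, 4, 2
Ranks of variable 2: 3, 1, 5, 4, 2
d = r₁ − r₂: 0, 4, -4, 0, 0
d²: 0, 16, 16, 0, 0; Σd² = 32
ρ = 1 − 6·32/(5·24) = 1 − 192/120 = -0.600

-0.600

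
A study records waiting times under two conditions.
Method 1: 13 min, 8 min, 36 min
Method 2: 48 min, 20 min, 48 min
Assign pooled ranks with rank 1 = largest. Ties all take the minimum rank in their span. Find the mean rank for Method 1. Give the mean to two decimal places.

4.67

Sorted (descending): 48, 48, 36, 20, 13, 8
The 2 values of 48 occupy positions 1–2 → each gets rank 1.
Method 1 values → pooled ranks: 13→5, 8→6, 36→3
Mean rank = (5 + 6 + 3) / 3 = 4.67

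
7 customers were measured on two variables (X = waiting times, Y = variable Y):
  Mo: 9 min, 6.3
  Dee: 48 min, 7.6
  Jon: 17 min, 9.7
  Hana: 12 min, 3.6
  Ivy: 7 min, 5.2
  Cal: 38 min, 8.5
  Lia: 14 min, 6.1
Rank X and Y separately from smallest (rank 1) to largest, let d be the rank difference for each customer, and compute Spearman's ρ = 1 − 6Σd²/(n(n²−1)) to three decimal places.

Ranks of variable 1: 2, 7, 5, 3, 1, 6, 4
Ranks of variable 2: 4, 5, 7, 1, 2, 6, 3
d = r₁ − r₂: -2, 2, -2, 2, -1, 0, 1
d²: 4, 4, 4, 4, 1, 0, 1; Σd² = 18
ρ = 1 − 6·18/(7·48) = 1 − 108/336 = 0.679

0.679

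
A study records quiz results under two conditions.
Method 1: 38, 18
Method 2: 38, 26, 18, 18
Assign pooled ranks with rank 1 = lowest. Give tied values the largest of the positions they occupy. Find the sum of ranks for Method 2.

Sorted (ascending): 18, 18, 18, 26, 38, 38
The 3 values of 18 occupy positions 1–3 → each gets rank 3.
The 2 values of 38 occupy positions 5–6 → each gets rank 6.
Method 2 values → pooled ranks: 38→6, 26→4, 18→3, 18→3
Rank sum = 6 + 4 + 3 + 3 = 16

16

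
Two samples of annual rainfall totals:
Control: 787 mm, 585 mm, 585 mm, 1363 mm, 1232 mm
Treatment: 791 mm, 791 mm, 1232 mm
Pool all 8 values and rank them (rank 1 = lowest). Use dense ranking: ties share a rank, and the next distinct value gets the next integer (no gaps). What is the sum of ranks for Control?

Sorted (ascending): 585, 585, 787, 791, 791, 1232, 1232, 1363
The 2 values of 585 share dense rank 1.
The 2 values of 791 share dense rank 3.
The 2 values of 1232 share dense rank 4.
Remaining distinct values take the next consecutive integers.
Control values → pooled ranks: 787→2, 585→1, 585→1, 1363→5, 1232→4
Rank sum = 2 + 1 + 1 + 5 + 4 = 13

13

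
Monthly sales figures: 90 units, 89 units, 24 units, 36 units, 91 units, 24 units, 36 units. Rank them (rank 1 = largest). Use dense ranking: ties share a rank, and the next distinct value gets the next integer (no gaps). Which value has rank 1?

91

Sorted (descending): 91, 90, 89, 36, 36, 24, 24
The 2 values of 36 share dense rank 4.
The 2 values of 24 share dense rank 5.
Remaining distinct values take the next consecutive integers.
Rank 1 → value 91.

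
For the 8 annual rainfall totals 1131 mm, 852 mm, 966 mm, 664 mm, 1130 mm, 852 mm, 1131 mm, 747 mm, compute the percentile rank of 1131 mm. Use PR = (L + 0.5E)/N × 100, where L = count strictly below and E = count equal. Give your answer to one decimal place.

87.5

N = 8.
Strictly below 1131: 6. Equal to 1131: 2.
PR = (6 + 0.5·2)/8 × 100 = 87.5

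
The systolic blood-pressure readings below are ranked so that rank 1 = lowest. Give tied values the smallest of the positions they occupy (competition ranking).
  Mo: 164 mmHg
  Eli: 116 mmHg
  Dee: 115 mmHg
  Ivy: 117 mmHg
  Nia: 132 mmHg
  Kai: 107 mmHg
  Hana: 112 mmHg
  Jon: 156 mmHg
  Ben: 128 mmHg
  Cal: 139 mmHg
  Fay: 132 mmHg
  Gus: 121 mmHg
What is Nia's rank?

8

Sorted (ascending): 107, 112, 115, 116, 117, 121, 128, 132, 132, 139, 156, 164
The 2 values of 132 occupy positions 8–9 → each gets rank 8.
Nia has value 132 mmHg → rank 8.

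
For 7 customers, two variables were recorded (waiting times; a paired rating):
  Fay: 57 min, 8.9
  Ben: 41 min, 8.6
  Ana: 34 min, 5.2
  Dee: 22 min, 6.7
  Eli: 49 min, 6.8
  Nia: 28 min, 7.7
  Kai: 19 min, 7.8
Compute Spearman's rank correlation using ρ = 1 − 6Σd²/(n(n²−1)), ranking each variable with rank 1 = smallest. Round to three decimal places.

0.357

Ranks of variable 1: 7, 5, 4, 2, 6, 3, 1
Ranks of variable 2: 7, 6, 1, 2, 3, 4, 5
d = r₁ − r₂: 0, -1, 3, 0, 3, -1, -4
d²: 0, 1, 9, 0, 9, 1, 16; Σd² = 36
ρ = 1 − 6·36/(7·48) = 1 − 216/336 = 0.357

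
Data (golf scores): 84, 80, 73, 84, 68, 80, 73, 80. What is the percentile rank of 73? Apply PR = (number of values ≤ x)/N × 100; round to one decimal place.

37.5

N = 8.
Strictly below 73: 1. Equal to 73: 2.
PR = 3/8 × 100 = 37.5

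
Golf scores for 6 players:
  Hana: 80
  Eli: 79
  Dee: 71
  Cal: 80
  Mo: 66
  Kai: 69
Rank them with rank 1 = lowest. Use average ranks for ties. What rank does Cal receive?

Sorted (ascending): 66, 69, 71, 79, 80, 80
The 2 values of 80 occupy positions 5–6 → average rank (5+6)/2 = 5.5.
Cal has value 80 → rank 5.5.

5.5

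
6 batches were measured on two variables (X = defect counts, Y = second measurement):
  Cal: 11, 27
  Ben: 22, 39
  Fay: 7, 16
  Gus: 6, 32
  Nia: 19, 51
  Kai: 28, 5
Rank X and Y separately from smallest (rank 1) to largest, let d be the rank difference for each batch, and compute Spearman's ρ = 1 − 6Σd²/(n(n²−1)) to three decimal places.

-0.086

Ranks of variable 1: 3, 5, 2, 1, 4, 6
Ranks of variable 2: 3, 5, 2, 4, 6, 1
d = r₁ − r₂: 0, 0, 0, -3, -2, 5
d²: 0, 0, 0, 9, 4, 25; Σd² = 38
ρ = 1 − 6·38/(6·35) = 1 − 228/210 = -0.086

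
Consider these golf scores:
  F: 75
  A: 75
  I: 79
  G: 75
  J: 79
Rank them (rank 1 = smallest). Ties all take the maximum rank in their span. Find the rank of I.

Sorted (ascending): 75, 75, 75, 79, 79
The 3 values of 75 occupy positions 1–3 → each gets rank 3.
The 2 values of 79 occupy positions 4–5 → each gets rank 5.
I has value 79 → rank 5.

5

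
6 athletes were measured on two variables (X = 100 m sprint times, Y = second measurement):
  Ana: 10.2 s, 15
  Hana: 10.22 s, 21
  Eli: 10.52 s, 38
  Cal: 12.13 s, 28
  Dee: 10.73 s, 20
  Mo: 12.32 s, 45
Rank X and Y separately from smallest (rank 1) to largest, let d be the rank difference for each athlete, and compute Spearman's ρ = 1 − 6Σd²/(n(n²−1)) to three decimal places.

0.714

Ranks of variable 1: 1, 2, 3, 5, 4, 6
Ranks of variable 2: 1, 3, 5, 4, 2, 6
d = r₁ − r₂: 0, -1, -2, 1, 2, 0
d²: 0, 1, 4, 1, 4, 0; Σd² = 10
ρ = 1 − 6·10/(6·35) = 1 − 60/210 = 0.714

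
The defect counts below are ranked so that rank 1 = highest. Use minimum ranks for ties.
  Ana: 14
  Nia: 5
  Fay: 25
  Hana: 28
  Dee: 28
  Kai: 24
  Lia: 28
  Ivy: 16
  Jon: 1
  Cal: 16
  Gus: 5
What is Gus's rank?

Sorted (descending): 28, 28, 28, 25, 24, 16, 16, 14, 5, 5, 1
The 3 values of 28 occupy positions 1–3 → each gets rank 1.
The 2 values of 16 occupy positions 6–7 → each gets rank 6.
The 2 values of 5 occupy positions 9–10 → each gets rank 9.
Gus has value 5 → rank 9.

9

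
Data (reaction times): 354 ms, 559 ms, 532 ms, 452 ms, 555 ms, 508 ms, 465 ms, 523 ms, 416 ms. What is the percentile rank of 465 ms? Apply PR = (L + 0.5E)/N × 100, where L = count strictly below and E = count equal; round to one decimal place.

N = 9.
Strictly below 465: 3. Equal to 465: 1.
PR = (3 + 0.5·1)/9 × 100 = 38.9

38.9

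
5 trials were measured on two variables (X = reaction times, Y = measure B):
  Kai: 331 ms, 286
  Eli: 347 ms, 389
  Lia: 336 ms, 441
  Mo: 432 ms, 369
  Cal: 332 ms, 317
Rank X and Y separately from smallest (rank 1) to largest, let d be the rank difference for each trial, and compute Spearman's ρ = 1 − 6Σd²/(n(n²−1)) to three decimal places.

Ranks of variable 1: 1, 4, 3, 5, 2
Ranks of variable 2: 1, 4, 5, 3, 2
d = r₁ − r₂: 0, 0, -2, 2, 0
d²: 0, 0, 4, 4, 0; Σd² = 8
ρ = 1 − 6·8/(5·24) = 1 − 48/120 = 0.600

0.600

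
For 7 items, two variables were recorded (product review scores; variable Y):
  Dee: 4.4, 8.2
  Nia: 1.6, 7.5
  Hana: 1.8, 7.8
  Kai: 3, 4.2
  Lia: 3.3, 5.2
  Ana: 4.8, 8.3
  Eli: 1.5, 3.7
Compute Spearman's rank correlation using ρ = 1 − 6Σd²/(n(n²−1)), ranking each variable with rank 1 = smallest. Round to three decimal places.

0.714

Ranks of variable 1: 6, 2, 3, 4, 5, 7, 1
Ranks of variable 2: 6, 4, 5, 2, 3, 7, 1
d = r₁ − r₂: 0, -2, -2, 2, 2, 0, 0
d²: 0, 4, 4, 4, 4, 0, 0; Σd² = 16
ρ = 1 − 6·16/(7·48) = 1 − 96/336 = 0.714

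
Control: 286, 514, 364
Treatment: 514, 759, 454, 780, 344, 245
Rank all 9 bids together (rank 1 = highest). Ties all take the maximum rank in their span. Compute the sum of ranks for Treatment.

Sorted (descending): 780, 759, 514, 514, 454, 364, 344, 286, 245
The 2 values of 514 occupy positions 3–4 → each gets rank 4.
Treatment values → pooled ranks: 514→4, 759→2, 454→5, 780→1, 344→7, 245→9
Rank sum = 4 + 2 + 5 + 1 + 7 + 9 = 28

28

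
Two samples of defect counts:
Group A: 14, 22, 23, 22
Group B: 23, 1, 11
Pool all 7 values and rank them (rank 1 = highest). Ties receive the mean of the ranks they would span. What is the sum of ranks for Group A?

Sorted (descending): 23, 23, 22, 22, 14, 11, 1
The 2 values of 23 occupy positions 1–2 → average rank (1+2)/2 = 1.5.
The 2 values of 22 occupy positions 3–4 → average rank (3+4)/2 = 3.5.
Group A values → pooled ranks: 14→5, 22→3.5, 23→1.5, 22→3.5
Rank sum = 5 + 3.5 + 1.5 + 3.5 = 13.5

13.5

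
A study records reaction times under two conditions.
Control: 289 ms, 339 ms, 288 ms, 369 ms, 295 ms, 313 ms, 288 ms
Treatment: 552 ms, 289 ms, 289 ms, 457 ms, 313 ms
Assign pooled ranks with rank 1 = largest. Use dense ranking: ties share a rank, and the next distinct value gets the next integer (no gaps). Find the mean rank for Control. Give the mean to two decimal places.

Sorted (descending): 552, 457, 369, 339, 313, 313, 295, 289, 289, 289, 288, 288
The 2 values of 313 share dense rank 5.
The 3 values of 289 share dense rank 7.
The 2 values of 288 share dense rank 8.
Remaining distinct values take the next consecutive integers.
Control values → pooled ranks: 289→7, 339→4, 288→8, 369→3, 295→6, 313→5, 288→8
Mean rank = (7 + 4 + 8 + 3 + 6 + 5 + 8) / 7 = 5.86

5.86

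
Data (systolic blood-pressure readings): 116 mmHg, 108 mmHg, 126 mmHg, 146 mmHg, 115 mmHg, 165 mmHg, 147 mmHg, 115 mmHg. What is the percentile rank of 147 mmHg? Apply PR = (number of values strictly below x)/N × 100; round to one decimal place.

75.0

N = 8.
Strictly below 147: 6. Equal to 147: 1.
PR = 6/8 × 100 = 75.0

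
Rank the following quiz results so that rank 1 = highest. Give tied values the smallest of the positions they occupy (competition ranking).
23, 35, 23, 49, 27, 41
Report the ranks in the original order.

5, 3, 5, 1, 4, 2

Sorted (descending): 49, 41, 35, 27, 23, 23
The 2 values of 23 occupy positions 5–6 → each gets rank 5.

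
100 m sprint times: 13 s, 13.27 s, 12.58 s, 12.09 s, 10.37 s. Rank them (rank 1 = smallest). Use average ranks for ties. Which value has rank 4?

Sorted (ascending): 10.37, 12.09, 12.58, 13, 13.27
No ties — each value takes its position as its rank.
Rank 4 → value 13.

13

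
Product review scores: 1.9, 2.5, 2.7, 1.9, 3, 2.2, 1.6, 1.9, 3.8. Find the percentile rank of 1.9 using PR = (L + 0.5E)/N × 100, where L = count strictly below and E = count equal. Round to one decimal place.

N = 9.
Strictly below 1.9: 1. Equal to 1.9: 3.
PR = (1 + 0.5·3)/9 × 100 = 27.8

27.8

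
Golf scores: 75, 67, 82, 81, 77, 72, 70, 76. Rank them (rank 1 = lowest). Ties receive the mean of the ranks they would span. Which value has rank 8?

Sorted (ascending): 67, 70, 72, 75, 76, 77, 81, 82
No ties — each value takes its position as its rank.
Rank 8 → value 82.

82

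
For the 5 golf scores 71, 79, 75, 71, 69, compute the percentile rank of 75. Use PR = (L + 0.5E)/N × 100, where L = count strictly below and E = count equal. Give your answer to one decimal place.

N = 5.
Strictly below 75: 3. Equal to 75: 1.
PR = (3 + 0.5·1)/5 × 100 = 70.0

70.0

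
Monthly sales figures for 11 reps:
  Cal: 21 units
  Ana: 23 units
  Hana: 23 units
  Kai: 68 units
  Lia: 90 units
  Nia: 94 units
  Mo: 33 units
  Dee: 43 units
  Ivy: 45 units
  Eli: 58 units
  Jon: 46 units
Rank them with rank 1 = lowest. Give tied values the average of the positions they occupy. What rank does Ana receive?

Sorted (ascending): 21, 23, 23, 33, 43, 45, 46, 58, 68, 90, 94
The 2 values of 23 occupy positions 2–3 → average rank (2+3)/2 = 2.5.
Ana has value 23 units → rank 2.5.

2.5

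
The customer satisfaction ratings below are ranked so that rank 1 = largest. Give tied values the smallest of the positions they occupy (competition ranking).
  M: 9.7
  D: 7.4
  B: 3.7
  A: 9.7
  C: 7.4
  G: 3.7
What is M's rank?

Sorted (descending): 9.7, 9.7, 7.4, 7.4, 3.7, 3.7
The 2 values of 9.7 occupy positions 1–2 → each gets rank 1.
The 2 values of 7.4 occupy positions 3–4 → each gets rank 3.
The 2 values of 3.7 occupy positions 5–6 → each gets rank 5.
M has value 9.7 → rank 1.

1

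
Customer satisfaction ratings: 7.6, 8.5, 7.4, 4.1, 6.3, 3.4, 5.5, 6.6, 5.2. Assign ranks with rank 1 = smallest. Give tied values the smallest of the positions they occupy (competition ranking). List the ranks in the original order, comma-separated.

8, 9, 7, 2, 5, 1, 4, 6, 3

Sorted (ascending): 3.4, 4.1, 5.2, 5.5, 6.3, 6.6, 7.4, 7.6, 8.5
No ties — each value takes its position as its rank.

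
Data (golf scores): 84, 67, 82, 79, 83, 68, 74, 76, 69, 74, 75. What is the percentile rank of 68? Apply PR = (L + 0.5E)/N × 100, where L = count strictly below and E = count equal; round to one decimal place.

13.6

N = 11.
Strictly below 68: 1. Equal to 68: 1.
PR = (1 + 0.5·1)/11 × 100 = 13.6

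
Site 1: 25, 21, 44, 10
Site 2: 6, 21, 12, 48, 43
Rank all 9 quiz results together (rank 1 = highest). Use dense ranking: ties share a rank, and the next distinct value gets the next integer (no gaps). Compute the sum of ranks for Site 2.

Sorted (descending): 48, 44, 43, 25, 21, 21, 12, 10, 6
The 2 values of 21 share dense rank 5.
Remaining distinct values take the next consecutive integers.
Site 2 values → pooled ranks: 6→8, 21→5, 12→6, 48→1, 43→3
Rank sum = 8 + 5 + 6 + 1 + 3 = 23

23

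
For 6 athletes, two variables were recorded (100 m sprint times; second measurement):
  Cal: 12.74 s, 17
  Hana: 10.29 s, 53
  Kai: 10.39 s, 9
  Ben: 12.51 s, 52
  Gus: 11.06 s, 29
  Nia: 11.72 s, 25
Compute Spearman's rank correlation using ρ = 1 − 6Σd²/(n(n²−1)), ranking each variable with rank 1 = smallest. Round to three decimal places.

-0.257

Ranks of variable 1: 6, 1, 2, 5, 3, 4
Ranks of variable 2: 2, 6, 1, 5, 4, 3
d = r₁ − r₂: 4, -5, 1, 0, -1, 1
d²: 16, 25, 1, 0, 1, 1; Σd² = 44
ρ = 1 − 6·44/(6·35) = 1 − 264/210 = -0.257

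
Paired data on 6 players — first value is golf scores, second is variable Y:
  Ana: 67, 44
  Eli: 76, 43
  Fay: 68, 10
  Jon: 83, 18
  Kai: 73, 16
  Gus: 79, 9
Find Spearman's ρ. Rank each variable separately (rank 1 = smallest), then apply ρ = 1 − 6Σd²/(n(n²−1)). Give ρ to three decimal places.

Ranks of variable 1: 1, 4, 2, 6, 3, 5
Ranks of variable 2: 6, 5, 2, 4, 3, 1
d = r₁ − r₂: -5, -1, 0, 2, 0, 4
d²: 25, 1, 0, 4, 0, 16; Σd² = 46
ρ = 1 − 6·46/(6·35) = 1 − 276/210 = -0.314

-0.314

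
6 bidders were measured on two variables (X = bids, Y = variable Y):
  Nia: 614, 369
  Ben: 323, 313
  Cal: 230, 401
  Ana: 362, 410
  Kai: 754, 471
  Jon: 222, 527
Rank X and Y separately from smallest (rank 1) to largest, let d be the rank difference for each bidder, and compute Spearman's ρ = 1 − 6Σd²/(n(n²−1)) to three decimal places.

-0.143

Ranks of variable 1: 5, 3, 2, 4, 6, 1
Ranks of variable 2: 2, 1, 3, 4, 5, 6
d = r₁ − r₂: 3, 2, -1, 0, 1, -5
d²: 9, 4, 1, 0, 1, 25; Σd² = 40
ρ = 1 − 6·40/(6·35) = 1 − 240/210 = -0.143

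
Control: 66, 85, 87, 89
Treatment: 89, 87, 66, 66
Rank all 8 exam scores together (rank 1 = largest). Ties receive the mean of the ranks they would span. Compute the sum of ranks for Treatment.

19

Sorted (descending): 89, 89, 87, 87, 85, 66, 66, 66
The 2 values of 89 occupy positions 1–2 → average rank (1+2)/2 = 1.5.
The 2 values of 87 occupy positions 3–4 → average rank (3+4)/2 = 3.5.
The 3 values of 66 occupy positions 6–8 → average rank 7.
Treatment values → pooled ranks: 89→1.5, 87→3.5, 66→7, 66→7
Rank sum = 1.5 + 3.5 + 7 + 7 = 19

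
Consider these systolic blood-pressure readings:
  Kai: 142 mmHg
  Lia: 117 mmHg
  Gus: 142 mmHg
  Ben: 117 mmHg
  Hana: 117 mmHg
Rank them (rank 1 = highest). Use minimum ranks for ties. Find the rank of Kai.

1

Sorted (descending): 142, 142, 117, 117, 117
The 2 values of 142 occupy positions 1–2 → each gets rank 1.
The 3 values of 117 occupy positions 3–5 → each gets rank 3.
Kai has value 142 mmHg → rank 1.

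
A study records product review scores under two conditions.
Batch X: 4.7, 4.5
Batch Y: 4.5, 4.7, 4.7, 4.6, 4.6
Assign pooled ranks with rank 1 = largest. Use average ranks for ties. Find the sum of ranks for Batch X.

Sorted (descending): 4.7, 4.7, 4.7, 4.6, 4.6, 4.5, 4.5
The 3 values of 4.7 occupy positions 1–3 → average rank 2.
The 2 values of 4.6 occupy positions 4–5 → average rank (4+5)/2 = 4.5.
The 2 values of 4.5 occupy positions 6–7 → average rank (6+7)/2 = 6.5.
Batch X values → pooled ranks: 4.7→2, 4.5→6.5
Rank sum = 2 + 6.5 = 8.5

8.5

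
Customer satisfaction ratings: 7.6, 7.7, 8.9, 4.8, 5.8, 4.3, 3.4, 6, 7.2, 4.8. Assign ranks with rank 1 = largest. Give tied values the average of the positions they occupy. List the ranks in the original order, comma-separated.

Sorted (descending): 8.9, 7.7, 7.6, 7.2, 6, 5.8, 4.8, 4.8, 4.3, 3.4
The 2 values of 4.8 occupy positions 7–8 → average rank (7+8)/2 = 7.5.

3, 2, 1, 7.5, 6, 9, 10, 5, 4, 7.5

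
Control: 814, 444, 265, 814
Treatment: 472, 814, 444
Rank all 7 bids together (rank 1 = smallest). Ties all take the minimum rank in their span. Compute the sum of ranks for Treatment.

11

Sorted (ascending): 265, 444, 444, 472, 814, 814, 814
The 2 values of 444 occupy positions 2–3 → each gets rank 2.
The 3 values of 814 occupy positions 5–7 → each gets rank 5.
Treatment values → pooled ranks: 472→4, 814→5, 444→2
Rank sum = 4 + 5 + 2 = 11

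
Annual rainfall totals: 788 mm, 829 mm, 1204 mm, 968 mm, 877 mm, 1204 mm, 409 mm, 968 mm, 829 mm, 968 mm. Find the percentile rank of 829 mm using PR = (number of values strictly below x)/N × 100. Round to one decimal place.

N = 10.
Strictly below 829: 2. Equal to 829: 2.
PR = 2/10 × 100 = 20.0

20.0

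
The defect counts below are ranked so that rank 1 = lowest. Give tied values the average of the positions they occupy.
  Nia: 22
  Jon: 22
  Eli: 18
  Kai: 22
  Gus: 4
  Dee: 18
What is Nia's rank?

5

Sorted (ascending): 4, 18, 18, 22, 22, 22
The 2 values of 18 occupy positions 2–3 → average rank (2+3)/2 = 2.5.
The 3 values of 22 occupy positions 4–6 → average rank 5.
Nia has value 22 → rank 5.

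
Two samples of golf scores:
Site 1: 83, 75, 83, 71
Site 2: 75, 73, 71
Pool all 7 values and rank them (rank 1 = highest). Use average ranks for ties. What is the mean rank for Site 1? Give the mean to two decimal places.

3.25

Sorted (descending): 83, 83, 75, 75, 73, 71, 71
The 2 values of 83 occupy positions 1–2 → average rank (1+2)/2 = 1.5.
The 2 values of 75 occupy positions 3–4 → average rank (3+4)/2 = 3.5.
The 2 values of 71 occupy positions 6–7 → average rank (6+7)/2 = 6.5.
Site 1 values → pooled ranks: 83→1.5, 75→3.5, 83→1.5, 71→6.5
Mean rank = (1.5 + 3.5 + 1.5 + 6.5) / 4 = 3.25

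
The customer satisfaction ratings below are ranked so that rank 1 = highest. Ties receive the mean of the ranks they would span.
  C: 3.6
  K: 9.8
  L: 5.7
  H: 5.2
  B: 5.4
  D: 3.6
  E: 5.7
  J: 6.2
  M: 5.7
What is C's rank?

8.5

Sorted (descending): 9.8, 6.2, 5.7, 5.7, 5.7, 5.4, 5.2, 3.6, 3.6
The 3 values of 5.7 occupy positions 3–5 → average rank 4.
The 2 values of 3.6 occupy positions 8–9 → average rank (8+9)/2 = 8.5.
C has value 3.6 → rank 8.5.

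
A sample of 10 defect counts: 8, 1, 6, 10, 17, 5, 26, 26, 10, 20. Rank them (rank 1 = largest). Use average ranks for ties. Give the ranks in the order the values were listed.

Sorted (descending): 26, 26, 20, 17, 10, 10, 8, 6, 5, 1
The 2 values of 26 occupy positions 1–2 → average rank (1+2)/2 = 1.5.
The 2 values of 10 occupy positions 5–6 → average rank (5+6)/2 = 5.5.

7, 10, 8, 5.5, 4, 9, 1.5, 1.5, 5.5, 3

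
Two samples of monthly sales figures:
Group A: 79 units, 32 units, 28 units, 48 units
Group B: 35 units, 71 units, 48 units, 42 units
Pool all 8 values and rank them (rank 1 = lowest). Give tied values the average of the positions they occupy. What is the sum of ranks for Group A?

16.5

Sorted (ascending): 28, 32, 35, 42, 48, 48, 71, 79
The 2 values of 48 occupy positions 5–6 → average rank (5+6)/2 = 5.5.
Group A values → pooled ranks: 79→8, 32→2, 28→1, 48→5.5
Rank sum = 8 + 2 + 1 + 5.5 = 16.5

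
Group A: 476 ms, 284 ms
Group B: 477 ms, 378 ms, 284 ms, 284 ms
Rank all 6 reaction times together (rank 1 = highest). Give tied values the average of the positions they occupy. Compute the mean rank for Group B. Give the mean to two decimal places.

Sorted (descending): 477, 476, 378, 284, 284, 284
The 3 values of 284 occupy positions 4–6 → average rank 5.
Group B values → pooled ranks: 477→1, 378→3, 284→5, 284→5
Mean rank = (1 + 3 + 5 + 5) / 4 = 3.50

3.50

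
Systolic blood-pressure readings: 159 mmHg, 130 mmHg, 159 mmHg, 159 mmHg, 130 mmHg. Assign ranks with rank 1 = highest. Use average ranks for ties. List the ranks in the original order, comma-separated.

2, 4.5, 2, 2, 4.5

Sorted (descending): 159, 159, 159, 130, 130
The 3 values of 159 occupy positions 1–3 → average rank 2.
The 2 values of 130 occupy positions 4–5 → average rank (4+5)/2 = 4.5.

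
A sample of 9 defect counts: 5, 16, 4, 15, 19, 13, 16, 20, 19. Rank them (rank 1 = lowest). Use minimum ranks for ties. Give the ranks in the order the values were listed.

2, 5, 1, 4, 7, 3, 5, 9, 7

Sorted (ascending): 4, 5, 13, 15, 16, 16, 19, 19, 20
The 2 values of 16 occupy positions 5–6 → each gets rank 5.
The 2 values of 19 occupy positions 7–8 → each gets rank 7.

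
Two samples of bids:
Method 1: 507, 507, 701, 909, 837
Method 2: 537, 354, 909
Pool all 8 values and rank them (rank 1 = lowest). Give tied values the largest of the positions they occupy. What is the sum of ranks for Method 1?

Sorted (ascending): 354, 507, 507, 537, 701, 837, 909, 909
The 2 values of 507 occupy positions 2–3 → each gets rank 3.
The 2 values of 909 occupy positions 7–8 → each gets rank 8.
Method 1 values → pooled ranks: 507→3, 507→3, 701→5, 909→8, 837→6
Rank sum = 3 + 3 + 5 + 8 + 6 = 25

25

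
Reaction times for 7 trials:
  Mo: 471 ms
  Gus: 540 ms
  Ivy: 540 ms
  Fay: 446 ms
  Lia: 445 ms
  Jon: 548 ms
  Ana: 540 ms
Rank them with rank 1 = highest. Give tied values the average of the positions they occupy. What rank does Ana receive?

Sorted (descending): 548, 540, 540, 540, 471, 446, 445
The 3 values of 540 occupy positions 2–4 → average rank 3.
Ana has value 540 ms → rank 3.

3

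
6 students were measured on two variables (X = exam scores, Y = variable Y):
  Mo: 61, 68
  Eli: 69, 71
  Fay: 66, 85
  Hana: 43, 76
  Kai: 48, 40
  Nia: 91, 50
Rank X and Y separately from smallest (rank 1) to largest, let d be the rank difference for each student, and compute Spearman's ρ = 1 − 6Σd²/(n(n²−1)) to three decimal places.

-0.086

Ranks of variable 1: 3, 5, 4, 1, 2, 6
Ranks of variable 2: 3, 4, 6, 5, 1, 2
d = r₁ − r₂: 0, 1, -2, -4, 1, 4
d²: 0, 1, 4, 16, 1, 16; Σd² = 38
ρ = 1 − 6·38/(6·35) = 1 − 228/210 = -0.086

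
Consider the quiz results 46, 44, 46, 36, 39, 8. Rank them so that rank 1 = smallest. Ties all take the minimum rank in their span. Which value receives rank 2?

Sorted (ascending): 8, 36, 39, 44, 46, 46
The 2 values of 46 occupy positions 5–6 → each gets rank 5.
Rank 2 → value 36.

36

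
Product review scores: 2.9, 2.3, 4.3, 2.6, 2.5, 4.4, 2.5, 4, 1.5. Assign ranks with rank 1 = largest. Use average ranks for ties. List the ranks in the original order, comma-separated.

Sorted (descending): 4.4, 4.3, 4, 2.9, 2.6, 2.5, 2.5, 2.3, 1.5
The 2 values of 2.5 occupy positions 6–7 → average rank (6+7)/2 = 6.5.

4, 8, 2, 5, 6.5, 1, 6.5, 3, 9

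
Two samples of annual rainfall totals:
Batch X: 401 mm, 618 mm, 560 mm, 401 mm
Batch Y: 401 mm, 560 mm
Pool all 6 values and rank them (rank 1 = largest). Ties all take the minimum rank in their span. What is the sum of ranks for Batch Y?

6

Sorted (descending): 618, 560, 560, 401, 401, 401
The 2 values of 560 occupy positions 2–3 → each gets rank 2.
The 3 values of 401 occupy positions 4–6 → each gets rank 4.
Batch Y values → pooled ranks: 401→4, 560→2
Rank sum = 4 + 2 = 6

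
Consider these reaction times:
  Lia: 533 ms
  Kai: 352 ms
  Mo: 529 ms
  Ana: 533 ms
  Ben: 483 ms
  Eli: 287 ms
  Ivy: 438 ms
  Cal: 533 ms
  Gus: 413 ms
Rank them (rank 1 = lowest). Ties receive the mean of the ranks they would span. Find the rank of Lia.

8

Sorted (ascending): 287, 352, 413, 438, 483, 529, 533, 533, 533
The 3 values of 533 occupy positions 7–9 → average rank 8.
Lia has value 533 ms → rank 8.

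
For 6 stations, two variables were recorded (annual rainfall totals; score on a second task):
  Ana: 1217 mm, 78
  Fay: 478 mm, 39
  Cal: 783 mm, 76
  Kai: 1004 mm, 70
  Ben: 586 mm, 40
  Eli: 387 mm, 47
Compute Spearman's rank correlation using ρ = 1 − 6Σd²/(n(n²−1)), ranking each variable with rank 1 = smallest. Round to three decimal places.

0.771

Ranks of variable 1: 6, 2, 4, 5, 3, 1
Ranks of variable 2: 6, 1, 5, 4, 2, 3
d = r₁ − r₂: 0, 1, -1, 1, 1, -2
d²: 0, 1, 1, 1, 1, 4; Σd² = 8
ρ = 1 − 6·8/(6·35) = 1 − 48/210 = 0.771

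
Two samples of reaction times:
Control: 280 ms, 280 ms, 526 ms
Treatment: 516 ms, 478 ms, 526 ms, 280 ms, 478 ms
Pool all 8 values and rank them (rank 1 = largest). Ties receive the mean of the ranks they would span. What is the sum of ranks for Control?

15.5

Sorted (descending): 526, 526, 516, 478, 478, 280, 280, 280
The 2 values of 526 occupy positions 1–2 → average rank (1+2)/2 = 1.5.
The 2 values of 478 occupy positions 4–5 → average rank (4+5)/2 = 4.5.
The 3 values of 280 occupy positions 6–8 → average rank 7.
Control values → pooled ranks: 280→7, 280→7, 526→1.5
Rank sum = 7 + 7 + 1.5 = 15.5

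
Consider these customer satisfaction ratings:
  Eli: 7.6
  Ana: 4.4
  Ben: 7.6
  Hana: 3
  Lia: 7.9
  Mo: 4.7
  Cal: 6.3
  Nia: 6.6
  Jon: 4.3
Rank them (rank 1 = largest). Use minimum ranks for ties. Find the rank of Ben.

2

Sorted (descending): 7.9, 7.6, 7.6, 6.6, 6.3, 4.7, 4.4, 4.3, 3
The 2 values of 7.6 occupy positions 2–3 → each gets rank 2.
Ben has value 7.6 → rank 2.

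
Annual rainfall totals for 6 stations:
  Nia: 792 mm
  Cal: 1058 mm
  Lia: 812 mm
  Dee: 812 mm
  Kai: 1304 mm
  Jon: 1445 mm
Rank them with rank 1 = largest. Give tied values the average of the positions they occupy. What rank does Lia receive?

Sorted (descending): 1445, 1304, 1058, 812, 812, 792
The 2 values of 812 occupy positions 4–5 → average rank (4+5)/2 = 4.5.
Lia has value 812 mm → rank 4.5.

4.5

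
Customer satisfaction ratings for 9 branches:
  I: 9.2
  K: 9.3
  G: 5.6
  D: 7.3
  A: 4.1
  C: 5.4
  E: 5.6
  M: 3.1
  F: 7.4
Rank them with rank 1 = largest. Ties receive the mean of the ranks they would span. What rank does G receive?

5.5

Sorted (descending): 9.3, 9.2, 7.4, 7.3, 5.6, 5.6, 5.4, 4.1, 3.1
The 2 values of 5.6 occupy positions 5–6 → average rank (5+6)/2 = 5.5.
G has value 5.6 → rank 5.5.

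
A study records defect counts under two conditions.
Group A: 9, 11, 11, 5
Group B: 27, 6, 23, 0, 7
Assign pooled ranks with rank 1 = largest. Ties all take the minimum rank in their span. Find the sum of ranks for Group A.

19

Sorted (descending): 27, 23, 11, 11, 9, 7, 6, 5, 0
The 2 values of 11 occupy positions 3–4 → each gets rank 3.
Group A values → pooled ranks: 9→5, 11→3, 11→3, 5→8
Rank sum = 5 + 3 + 3 + 8 = 19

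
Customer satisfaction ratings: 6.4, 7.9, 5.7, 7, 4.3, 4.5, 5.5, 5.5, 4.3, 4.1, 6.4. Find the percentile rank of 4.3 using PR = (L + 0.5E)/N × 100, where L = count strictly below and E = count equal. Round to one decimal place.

N = 11.
Strictly below 4.3: 1. Equal to 4.3: 2.
PR = (1 + 0.5·2)/11 × 100 = 18.2

18.2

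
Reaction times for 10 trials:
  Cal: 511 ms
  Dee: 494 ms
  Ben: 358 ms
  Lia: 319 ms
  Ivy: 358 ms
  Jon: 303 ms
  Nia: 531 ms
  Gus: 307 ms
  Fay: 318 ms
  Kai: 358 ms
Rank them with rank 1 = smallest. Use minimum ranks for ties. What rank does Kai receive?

5

Sorted (ascending): 303, 307, 318, 319, 358, 358, 358, 494, 511, 531
The 3 values of 358 occupy positions 5–7 → each gets rank 5.
Kai has value 358 ms → rank 5.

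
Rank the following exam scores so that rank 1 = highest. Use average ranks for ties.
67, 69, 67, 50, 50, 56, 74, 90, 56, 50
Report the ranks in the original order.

4.5, 3, 4.5, 9, 9, 6.5, 2, 1, 6.5, 9

Sorted (descending): 90, 74, 69, 67, 67, 56, 56, 50, 50, 50
The 2 values of 67 occupy positions 4–5 → average rank (4+5)/2 = 4.5.
The 2 values of 56 occupy positions 6–7 → average rank (6+7)/2 = 6.5.
The 3 values of 50 occupy positions 8–10 → average rank 9.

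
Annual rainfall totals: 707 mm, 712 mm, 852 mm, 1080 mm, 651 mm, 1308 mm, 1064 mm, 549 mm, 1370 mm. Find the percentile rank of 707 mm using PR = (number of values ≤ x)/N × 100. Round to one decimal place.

33.3

N = 9.
Strictly below 707: 2. Equal to 707: 1.
PR = 3/9 × 100 = 33.3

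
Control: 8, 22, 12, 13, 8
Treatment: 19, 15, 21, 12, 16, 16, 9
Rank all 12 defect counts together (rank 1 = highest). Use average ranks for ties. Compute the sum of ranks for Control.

Sorted (descending): 22, 21, 19, 16, 16, 15, 13, 12, 12, 9, 8, 8
The 2 values of 16 occupy positions 4–5 → average rank (4+5)/2 = 4.5.
The 2 values of 12 occupy positions 8–9 → average rank (8+9)/2 = 8.5.
The 2 values of 8 occupy positions 11–12 → average rank (11+12)/2 = 11.5.
Control values → pooled ranks: 8→11.5, 22→1, 12→8.5, 13→7, 8→11.5
Rank sum = 11.5 + 1 + 8.5 + 7 + 11.5 = 39.5

39.5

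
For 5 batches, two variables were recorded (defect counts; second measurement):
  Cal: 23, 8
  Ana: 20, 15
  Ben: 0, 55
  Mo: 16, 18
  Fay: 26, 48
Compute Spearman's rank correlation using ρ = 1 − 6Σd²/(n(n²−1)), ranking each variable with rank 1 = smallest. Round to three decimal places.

Ranks of variable 1: 4, 3, 1, 2, 5
Ranks of variable 2: 1, 2, 5, 3, 4
d = r₁ − r₂: 3, 1, -4, -1, 1
d²: 9, 1, 16, 1, 1; Σd² = 28
ρ = 1 − 6·28/(5·24) = 1 − 168/120 = -0.400

-0.400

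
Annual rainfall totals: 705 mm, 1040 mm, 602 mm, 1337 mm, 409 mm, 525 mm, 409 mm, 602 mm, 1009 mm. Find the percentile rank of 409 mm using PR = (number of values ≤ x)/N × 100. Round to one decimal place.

N = 9.
Strictly below 409: 0. Equal to 409: 2.
PR = 2/9 × 100 = 22.2

22.2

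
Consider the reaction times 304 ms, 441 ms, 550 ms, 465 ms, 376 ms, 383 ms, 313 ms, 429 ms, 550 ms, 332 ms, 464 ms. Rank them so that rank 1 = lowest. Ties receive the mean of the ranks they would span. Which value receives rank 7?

441

Sorted (ascending): 304, 313, 332, 376, 383, 429, 441, 464, 465, 550, 550
The 2 values of 550 occupy positions 10–11 → average rank (10+11)/2 = 10.5.
Rank 7 → value 441.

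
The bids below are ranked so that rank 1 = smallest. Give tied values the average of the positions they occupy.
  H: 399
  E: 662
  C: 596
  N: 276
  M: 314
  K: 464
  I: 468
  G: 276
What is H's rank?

Sorted (ascending): 276, 276, 314, 399, 464, 468, 596, 662
The 2 values of 276 occupy positions 1–2 → average rank (1+2)/2 = 1.5.
H has value 399 → rank 4.

4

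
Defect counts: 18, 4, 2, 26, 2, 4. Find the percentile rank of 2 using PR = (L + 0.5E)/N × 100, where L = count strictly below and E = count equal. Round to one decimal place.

N = 6.
Strictly below 2: 0. Equal to 2: 2.
PR = (0 + 0.5·2)/6 × 100 = 16.7

16.7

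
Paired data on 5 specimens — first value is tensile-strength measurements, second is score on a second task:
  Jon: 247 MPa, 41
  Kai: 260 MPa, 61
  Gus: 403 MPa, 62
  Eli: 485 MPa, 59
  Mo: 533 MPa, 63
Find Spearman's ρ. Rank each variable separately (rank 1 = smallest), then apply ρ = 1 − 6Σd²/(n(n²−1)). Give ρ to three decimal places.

0.700

Ranks of variable 1: 1, 2, 3, 4, 5
Ranks of variable 2: 1, 3, 4, 2, 5
d = r₁ − r₂: 0, -1, -1, 2, 0
d²: 0, 1, 1, 4, 0; Σd² = 6
ρ = 1 − 6·6/(5·24) = 1 − 36/120 = 0.700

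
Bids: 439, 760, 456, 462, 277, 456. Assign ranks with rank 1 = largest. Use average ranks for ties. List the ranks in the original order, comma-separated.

Sorted (descending): 760, 462, 456, 456, 439, 277
The 2 values of 456 occupy positions 3–4 → average rank (3+4)/2 = 3.5.

5, 1, 3.5, 2, 6, 3.5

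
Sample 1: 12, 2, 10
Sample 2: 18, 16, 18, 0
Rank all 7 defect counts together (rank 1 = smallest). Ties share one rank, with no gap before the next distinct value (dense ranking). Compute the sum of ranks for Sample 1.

Sorted (ascending): 0, 2, 10, 12, 16, 18, 18
The 2 values of 18 share dense rank 6.
Remaining distinct values take the next consecutive integers.
Sample 1 values → pooled ranks: 12→4, 2→2, 10→3
Rank sum = 4 + 2 + 3 = 9

9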